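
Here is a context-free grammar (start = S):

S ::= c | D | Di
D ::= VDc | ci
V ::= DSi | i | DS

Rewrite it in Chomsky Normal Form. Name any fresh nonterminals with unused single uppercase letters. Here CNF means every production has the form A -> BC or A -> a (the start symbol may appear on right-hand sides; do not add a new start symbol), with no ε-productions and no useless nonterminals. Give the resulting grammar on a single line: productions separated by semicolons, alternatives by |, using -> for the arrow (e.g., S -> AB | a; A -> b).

No ε-productions.
After unit-elimination: S -> c | Di | ci | VDc; D -> ci | VDc; V -> i | DS | DSi.
TERM: introduce A -> c, B -> i and substitute in every rule of length ≥2.
BIN: D -> VDA becomes D -> VC, C -> DA; S -> VDA becomes S -> VE, E -> DA; V -> DSB becomes V -> DF, F -> SB.

S -> c | AB | DB | VE; A -> c; B -> i; C -> DA; D -> AB | VC; E -> DA; F -> SB; V -> i | DF | DS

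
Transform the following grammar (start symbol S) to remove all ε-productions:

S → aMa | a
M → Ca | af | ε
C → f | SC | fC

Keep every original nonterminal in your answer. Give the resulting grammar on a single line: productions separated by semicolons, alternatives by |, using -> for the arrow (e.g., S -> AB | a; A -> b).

Nullable set: {M}.
S -> aMa: M nullable, giving aMa | aa.
Drop M -> ε.
Unchanged (no nullable symbols): S -> a; C -> SC; C -> f; C -> fC; M -> Ca; M -> af.

S -> a | aa | aMa; C -> f | SC | fC; M -> Ca | af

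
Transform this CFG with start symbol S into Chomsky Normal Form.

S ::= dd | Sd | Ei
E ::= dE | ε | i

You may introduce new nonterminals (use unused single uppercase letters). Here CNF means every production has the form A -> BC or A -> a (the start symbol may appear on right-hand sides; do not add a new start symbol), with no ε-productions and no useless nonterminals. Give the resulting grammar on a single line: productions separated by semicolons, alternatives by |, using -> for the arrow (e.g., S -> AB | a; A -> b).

Nullable: {E}; after ε-elimination: S -> i | Ei | Sd | dd; E -> d | i | dE.
No unit productions to eliminate.
TERM: introduce A -> d, B -> i and substitute in every rule of length ≥2.

S -> i | AA | EB | SA; A -> d; B -> i; E -> d | i | AE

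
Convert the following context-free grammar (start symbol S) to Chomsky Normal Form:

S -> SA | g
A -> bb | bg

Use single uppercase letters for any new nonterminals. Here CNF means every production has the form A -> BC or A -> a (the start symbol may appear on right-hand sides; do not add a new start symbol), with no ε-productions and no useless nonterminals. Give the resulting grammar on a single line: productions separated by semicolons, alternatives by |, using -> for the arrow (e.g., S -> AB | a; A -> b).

No ε-productions.
No unit productions to eliminate.
TERM: introduce B -> b, C -> g and substitute in every rule of length ≥2.

S -> g | SA; A -> BB | BC; B -> b; C -> g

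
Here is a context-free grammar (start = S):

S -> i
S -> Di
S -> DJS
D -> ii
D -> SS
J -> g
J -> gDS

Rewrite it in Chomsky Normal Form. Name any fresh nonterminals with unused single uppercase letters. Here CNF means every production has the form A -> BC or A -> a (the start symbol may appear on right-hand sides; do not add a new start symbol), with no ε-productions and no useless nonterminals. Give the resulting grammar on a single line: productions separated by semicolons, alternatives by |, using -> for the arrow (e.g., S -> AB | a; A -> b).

No ε-productions.
No unit productions to eliminate.
TERM: introduce B -> g, A -> i and substitute in every rule of length ≥2.
BIN: J -> BDS becomes J -> BC, C -> DS; S -> DJS becomes S -> DE, E -> JS.

S -> i | DA | DE; A -> i; B -> g; C -> DS; D -> AA | SS; E -> JS; J -> g | BC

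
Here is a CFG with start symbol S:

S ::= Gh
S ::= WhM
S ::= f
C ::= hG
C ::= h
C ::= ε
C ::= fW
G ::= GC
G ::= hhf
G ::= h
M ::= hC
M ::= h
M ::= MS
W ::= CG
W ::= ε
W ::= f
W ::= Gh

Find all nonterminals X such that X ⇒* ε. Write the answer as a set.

{C, W}

Directly nullable (have an ε-rule): {C, W}.
Not nullable: G, M, S — each has a terminal in every rule's right-hand side or depends on a non-nullable symbol.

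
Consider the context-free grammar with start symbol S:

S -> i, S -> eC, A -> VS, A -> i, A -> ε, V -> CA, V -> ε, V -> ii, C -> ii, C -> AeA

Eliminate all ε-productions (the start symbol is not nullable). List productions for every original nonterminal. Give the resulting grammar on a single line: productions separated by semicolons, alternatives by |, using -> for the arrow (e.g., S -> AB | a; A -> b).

S -> i | eC; A -> S | i | VS; C -> e | Ae | eA | ii | AeA; V -> C | CA | ii

Nullable set: {A, V}.
Drop A -> ε.
A -> VS: V nullable, giving S | VS.
C -> AeA: A, A nullable, giving Ae | AeA | e | eA.
Drop V -> ε.
V -> CA: A nullable, giving C | CA.
Unchanged (no nullable symbols): S -> eC; S -> i; A -> i; C -> ii; V -> ii.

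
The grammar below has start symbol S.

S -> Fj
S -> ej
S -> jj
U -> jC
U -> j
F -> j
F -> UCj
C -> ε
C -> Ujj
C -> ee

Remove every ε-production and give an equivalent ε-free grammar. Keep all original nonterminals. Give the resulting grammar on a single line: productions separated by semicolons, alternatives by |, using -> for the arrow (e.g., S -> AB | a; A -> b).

Nullable set: {C}.
Drop C -> ε.
F -> UCj: C nullable, giving UCj | Uj.
U -> jC: C nullable, giving j | jC.
Unchanged (no nullable symbols): S -> Fj; S -> ej; S -> jj; C -> Ujj; C -> ee; F -> j; U -> j.

S -> Fj | ej | jj; C -> ee | Ujj; F -> j | Uj | UCj; U -> j | jC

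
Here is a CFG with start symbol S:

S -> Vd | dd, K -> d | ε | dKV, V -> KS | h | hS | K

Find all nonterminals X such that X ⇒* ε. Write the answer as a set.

Directly nullable (have an ε-rule): {K}.
V is nullable via V -> K (every symbol on the right is already known nullable).
Not nullable: S — each has a terminal in every rule's right-hand side or depends on a non-nullable symbol.

{K, V}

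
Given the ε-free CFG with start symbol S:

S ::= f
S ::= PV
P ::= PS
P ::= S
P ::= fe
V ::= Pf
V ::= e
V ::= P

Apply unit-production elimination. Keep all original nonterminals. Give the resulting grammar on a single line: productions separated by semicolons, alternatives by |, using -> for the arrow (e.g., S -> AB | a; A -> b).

S -> f | PV; P -> f | PS | PV | fe; V -> e | f | PS | PV | Pf | fe

Unit productions: P->S, V->P.
Unit pairs (A ⇒* B via units): (P,S), (V,P), (V,S).
S: inherits non-unit rules of {S} → PV | f.
P: inherits non-unit rules of {P, S} → PS | PV | f | fe.
V: inherits non-unit rules of {P, S, V} → PS | PV | Pf | e | f | fe.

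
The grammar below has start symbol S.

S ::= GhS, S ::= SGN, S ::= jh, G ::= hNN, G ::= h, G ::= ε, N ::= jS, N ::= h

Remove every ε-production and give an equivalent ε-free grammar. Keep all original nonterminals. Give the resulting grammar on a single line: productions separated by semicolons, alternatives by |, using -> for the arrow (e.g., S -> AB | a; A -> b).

S -> SN | hS | jh | GhS | SGN; G -> h | hNN; N -> h | jS

Nullable set: {G}.
S -> GhS: G nullable, giving GhS | hS.
S -> SGN: G nullable, giving SGN | SN.
Drop G -> ε.
Unchanged (no nullable symbols): S -> jh; G -> h; G -> hNN; N -> h; N -> jS.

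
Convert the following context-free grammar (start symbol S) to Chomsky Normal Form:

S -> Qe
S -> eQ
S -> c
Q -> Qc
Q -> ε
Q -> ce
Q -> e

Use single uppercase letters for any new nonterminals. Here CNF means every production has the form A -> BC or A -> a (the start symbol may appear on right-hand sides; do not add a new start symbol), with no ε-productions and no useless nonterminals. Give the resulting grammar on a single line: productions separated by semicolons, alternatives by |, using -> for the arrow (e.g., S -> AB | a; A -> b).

Nullable: {Q}; after ε-elimination: S -> c | e | Qe | eQ; Q -> c | e | Qc | ce.
No unit productions to eliminate.
TERM: introduce A -> c, B -> e and substitute in every rule of length ≥2.

S -> c | e | BQ | QB; A -> c; B -> e; Q -> c | e | AB | QA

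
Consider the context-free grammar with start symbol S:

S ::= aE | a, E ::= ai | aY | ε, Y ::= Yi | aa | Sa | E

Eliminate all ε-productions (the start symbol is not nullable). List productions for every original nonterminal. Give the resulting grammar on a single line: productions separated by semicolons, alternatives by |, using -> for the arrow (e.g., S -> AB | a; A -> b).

Nullable set: {E, Y}.
S -> aE: E nullable, giving a | aE.
Drop E -> ε.
E -> aY: Y nullable, giving a | aY.
Y -> E: E nullable, giving E.
Y -> Yi: Y nullable, giving Yi | i.
Unchanged (no nullable symbols): S -> a; E -> ai; Y -> Sa; Y -> aa.

S -> a | aE; E -> a | aY | ai; Y -> E | i | Sa | Yi | aa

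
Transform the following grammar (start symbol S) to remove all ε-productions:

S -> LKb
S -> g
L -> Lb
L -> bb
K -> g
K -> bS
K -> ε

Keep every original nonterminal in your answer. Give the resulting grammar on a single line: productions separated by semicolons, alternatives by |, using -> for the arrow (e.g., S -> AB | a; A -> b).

Nullable set: {K}.
S -> LKb: K nullable, giving LKb | Lb.
Drop K -> ε.
Unchanged (no nullable symbols): S -> g; K -> bS; K -> g; L -> Lb; L -> bb.

S -> g | Lb | LKb; K -> g | bS; L -> Lb | bb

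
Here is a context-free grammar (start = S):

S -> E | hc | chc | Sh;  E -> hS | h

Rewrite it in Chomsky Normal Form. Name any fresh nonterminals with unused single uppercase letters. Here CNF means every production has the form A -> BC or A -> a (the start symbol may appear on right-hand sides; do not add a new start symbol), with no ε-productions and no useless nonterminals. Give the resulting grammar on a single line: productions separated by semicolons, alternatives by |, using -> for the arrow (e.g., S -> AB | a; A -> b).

S -> h | AB | AS | BC | SA; A -> h; B -> c; C -> AB

No ε-productions.
After unit-elimination: S -> h | Sh | hS | hc | chc; E -> h | hS.
TERM: introduce B -> c, A -> h and substitute in every rule of length ≥2.
BIN: S -> BAB becomes S -> BC, C -> AB.
Drop unreachable/unproductive: E.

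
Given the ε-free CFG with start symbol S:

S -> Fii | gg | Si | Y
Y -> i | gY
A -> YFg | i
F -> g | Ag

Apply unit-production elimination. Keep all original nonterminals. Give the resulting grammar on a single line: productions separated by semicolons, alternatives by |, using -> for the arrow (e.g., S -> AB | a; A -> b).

S -> i | Si | gY | gg | Fii; A -> i | YFg; F -> g | Ag; Y -> i | gY

Unit productions: S->Y.
Unit pairs (A ⇒* B via units): (S,Y).
S: inherits non-unit rules of {S, Y} → Fii | Si | gY | gg | i.
A: inherits non-unit rules of {A} → YFg | i.
F: inherits non-unit rules of {F} → Ag | g.
Y: inherits non-unit rules of {Y} → gY | i.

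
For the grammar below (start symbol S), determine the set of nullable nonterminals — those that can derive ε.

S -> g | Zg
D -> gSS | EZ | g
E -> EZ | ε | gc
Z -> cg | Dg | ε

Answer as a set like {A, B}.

{D, E, Z}

Directly nullable (have an ε-rule): {E, Z}.
D is nullable via D -> EZ (every symbol on the right is already known nullable).
Not nullable: S — each has a terminal in every rule's right-hand side or depends on a non-nullable symbol.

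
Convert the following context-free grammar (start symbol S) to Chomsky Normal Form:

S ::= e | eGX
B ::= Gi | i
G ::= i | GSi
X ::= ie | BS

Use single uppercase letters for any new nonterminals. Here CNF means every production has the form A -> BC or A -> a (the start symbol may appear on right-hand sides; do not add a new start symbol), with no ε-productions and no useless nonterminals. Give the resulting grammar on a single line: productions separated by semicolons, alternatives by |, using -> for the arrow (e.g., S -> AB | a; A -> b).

No ε-productions.
No unit productions to eliminate.
TERM: introduce C -> e, A -> i and substitute in every rule of length ≥2.
BIN: G -> GSA becomes G -> GD, D -> SA; S -> CGX becomes S -> CE, E -> GX.

S -> e | CE; A -> i; B -> i | GA; C -> e; D -> SA; E -> GX; G -> i | GD; X -> AC | BS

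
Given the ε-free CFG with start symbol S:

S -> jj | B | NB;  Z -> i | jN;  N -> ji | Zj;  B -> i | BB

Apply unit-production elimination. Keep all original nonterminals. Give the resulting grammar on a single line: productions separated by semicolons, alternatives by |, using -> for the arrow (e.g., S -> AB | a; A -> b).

Unit productions: S->B.
Unit pairs (A ⇒* B via units): (S,B).
S: inherits non-unit rules of {B, S} → BB | NB | i | jj.
B: inherits non-unit rules of {B} → BB | i.
N: inherits non-unit rules of {N} → Zj | ji.
Z: inherits non-unit rules of {Z} → i | jN.

S -> i | BB | NB | jj; B -> i | BB; N -> Zj | ji; Z -> i | jN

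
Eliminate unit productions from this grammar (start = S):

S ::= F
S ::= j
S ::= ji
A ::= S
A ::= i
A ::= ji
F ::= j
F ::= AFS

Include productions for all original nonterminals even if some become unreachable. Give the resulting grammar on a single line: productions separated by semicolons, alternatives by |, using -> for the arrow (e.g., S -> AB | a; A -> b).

Unit productions: A->S, S->F.
Unit pairs (A ⇒* B via units): (A,F), (A,S), (S,F).
S: inherits non-unit rules of {F, S} → AFS | j | ji.
A: inherits non-unit rules of {A, F, S} → AFS | i | j | ji.
F: inherits non-unit rules of {F} → AFS | j.

S -> j | ji | AFS; A -> i | j | ji | AFS; F -> j | AFS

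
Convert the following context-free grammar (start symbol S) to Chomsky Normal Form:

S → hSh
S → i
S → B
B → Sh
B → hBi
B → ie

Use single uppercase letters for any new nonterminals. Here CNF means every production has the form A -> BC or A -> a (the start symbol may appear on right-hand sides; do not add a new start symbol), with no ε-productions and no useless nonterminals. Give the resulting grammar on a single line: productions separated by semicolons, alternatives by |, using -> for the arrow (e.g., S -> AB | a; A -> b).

S -> i | AF | AG | CD | SA; A -> h; B -> AE | CD | SA; C -> i; D -> e; E -> BC; F -> BC; G -> SA

No ε-productions.
After unit-elimination: S -> i | Sh | ie | hBi | hSh; B -> Sh | ie | hBi.
TERM: introduce D -> e, A -> h, C -> i and substitute in every rule of length ≥2.
BIN: B -> ABC becomes B -> AE, E -> BC; S -> ABC becomes S -> AF, F -> BC; S -> ASA becomes S -> AG, G -> SA.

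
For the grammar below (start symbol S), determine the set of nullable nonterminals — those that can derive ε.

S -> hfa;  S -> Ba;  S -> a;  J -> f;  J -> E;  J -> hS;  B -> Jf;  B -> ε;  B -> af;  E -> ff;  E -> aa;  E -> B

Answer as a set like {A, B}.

{B, E, J}

Directly nullable (have an ε-rule): {B}.
E is nullable via E -> B (every symbol on the right is already known nullable).
J is nullable via J -> E (every symbol on the right is already known nullable).
Not nullable: S — each has a terminal in every rule's right-hand side or depends on a non-nullable symbol.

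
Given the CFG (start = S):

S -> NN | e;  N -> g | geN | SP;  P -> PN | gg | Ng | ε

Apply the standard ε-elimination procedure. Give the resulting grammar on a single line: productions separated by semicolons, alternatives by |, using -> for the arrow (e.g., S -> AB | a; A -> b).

Nullable set: {P}.
N -> SP: P nullable, giving S | SP.
Drop P -> ε.
P -> PN: P nullable, giving N | PN.
Unchanged (no nullable symbols): S -> NN; S -> e; N -> g; N -> geN; P -> Ng; P -> gg.

S -> e | NN; N -> S | g | SP | geN; P -> N | Ng | PN | gg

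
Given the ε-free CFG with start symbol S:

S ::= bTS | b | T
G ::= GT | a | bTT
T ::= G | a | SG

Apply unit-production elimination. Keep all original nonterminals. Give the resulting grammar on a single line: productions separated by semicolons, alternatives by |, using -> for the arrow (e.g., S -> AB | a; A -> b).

Unit productions: S->T, T->G.
Unit pairs (A ⇒* B via units): (S,G), (S,T), (T,G).
S: inherits non-unit rules of {G, S, T} → GT | SG | a | b | bTS | bTT.
G: inherits non-unit rules of {G} → GT | a | bTT.
T: inherits non-unit rules of {G, T} → GT | SG | a | bTT.

S -> a | b | GT | SG | bTS | bTT; G -> a | GT | bTT; T -> a | GT | SG | bTT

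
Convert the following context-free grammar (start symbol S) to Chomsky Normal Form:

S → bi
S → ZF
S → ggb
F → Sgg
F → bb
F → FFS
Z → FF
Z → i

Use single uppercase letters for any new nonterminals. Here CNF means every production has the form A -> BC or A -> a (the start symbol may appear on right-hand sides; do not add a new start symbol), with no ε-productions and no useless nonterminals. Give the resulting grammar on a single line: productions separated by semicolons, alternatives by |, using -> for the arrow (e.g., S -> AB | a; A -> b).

No ε-productions.
No unit productions to eliminate.
TERM: introduce B -> b, A -> g, C -> i and substitute in every rule of length ≥2.
BIN: F -> FFS becomes F -> FD, D -> FS; F -> SAA becomes F -> SE, E -> AA; S -> AAB becomes S -> AG, G -> AB.

S -> AG | BC | ZF; A -> g; B -> b; C -> i; D -> FS; E -> AA; F -> BB | FD | SE; G -> AB; Z -> i | FF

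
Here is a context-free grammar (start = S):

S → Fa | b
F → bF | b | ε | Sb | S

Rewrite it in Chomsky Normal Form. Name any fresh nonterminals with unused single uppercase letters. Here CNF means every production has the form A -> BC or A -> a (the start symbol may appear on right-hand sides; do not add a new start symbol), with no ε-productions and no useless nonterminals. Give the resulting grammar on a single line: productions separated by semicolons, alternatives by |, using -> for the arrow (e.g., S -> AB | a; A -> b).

S -> a | b | FA; A -> a; B -> b; F -> a | b | BF | FA | SB

Nullable: {F}; after ε-elimination: S -> a | b | Fa; F -> S | b | Sb | bF.
After unit-elimination: S -> a | b | Fa; F -> a | b | Fa | Sb | bF.
TERM: introduce A -> a, B -> b and substitute in every rule of length ≥2.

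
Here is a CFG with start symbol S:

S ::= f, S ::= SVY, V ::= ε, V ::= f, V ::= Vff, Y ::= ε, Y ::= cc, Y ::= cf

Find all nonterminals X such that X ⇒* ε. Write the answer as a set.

{V, Y}

Directly nullable (have an ε-rule): {V, Y}.
Not nullable: S — each has a terminal in every rule's right-hand side or depends on a non-nullable symbol.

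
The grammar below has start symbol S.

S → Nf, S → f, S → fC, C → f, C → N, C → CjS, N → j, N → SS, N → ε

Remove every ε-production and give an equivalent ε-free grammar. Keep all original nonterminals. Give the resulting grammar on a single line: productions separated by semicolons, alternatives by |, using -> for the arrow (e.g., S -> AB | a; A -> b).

Nullable set: {C, N}.
S -> Nf: N nullable, giving Nf | f.
S -> fC: C nullable, giving f | fC.
C -> CjS: C nullable, giving CjS | jS.
C -> N: N nullable, giving N.
Drop N -> ε.
Unchanged (no nullable symbols): S -> f; C -> f; N -> SS; N -> j.

S -> f | Nf | fC; C -> N | f | jS | CjS; N -> j | SS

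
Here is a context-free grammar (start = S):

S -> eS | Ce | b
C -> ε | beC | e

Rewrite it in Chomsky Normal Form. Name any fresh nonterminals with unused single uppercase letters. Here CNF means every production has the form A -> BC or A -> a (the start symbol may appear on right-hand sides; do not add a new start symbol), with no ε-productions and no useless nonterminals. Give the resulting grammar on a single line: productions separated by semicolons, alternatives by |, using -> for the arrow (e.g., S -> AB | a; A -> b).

Nullable: {C}; after ε-elimination: S -> b | e | Ce | eS; C -> e | be | beC.
No unit productions to eliminate.
TERM: introduce A -> b, B -> e and substitute in every rule of length ≥2.
BIN: C -> ABC becomes C -> AD, D -> BC.

S -> b | e | BS | CB; A -> b; B -> e; C -> e | AB | AD; D -> BC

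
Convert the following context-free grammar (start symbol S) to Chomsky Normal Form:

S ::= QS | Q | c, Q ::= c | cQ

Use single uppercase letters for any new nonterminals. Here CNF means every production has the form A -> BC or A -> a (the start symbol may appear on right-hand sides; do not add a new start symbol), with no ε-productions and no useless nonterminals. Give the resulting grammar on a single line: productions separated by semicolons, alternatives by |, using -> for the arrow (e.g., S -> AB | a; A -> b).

No ε-productions.
After unit-elimination: S -> c | QS | cQ; Q -> c | cQ.
TERM: introduce A -> c and substitute in every rule of length ≥2.

S -> c | AQ | QS; A -> c; Q -> c | AQ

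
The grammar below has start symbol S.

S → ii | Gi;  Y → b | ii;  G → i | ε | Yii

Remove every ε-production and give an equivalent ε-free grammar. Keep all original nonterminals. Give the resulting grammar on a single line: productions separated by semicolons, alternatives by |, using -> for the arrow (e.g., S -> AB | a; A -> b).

Nullable set: {G}.
S -> Gi: G nullable, giving Gi | i.
Drop G -> ε.
Unchanged (no nullable symbols): S -> ii; G -> Yii; G -> i; Y -> b; Y -> ii.

S -> i | Gi | ii; G -> i | Yii; Y -> b | ii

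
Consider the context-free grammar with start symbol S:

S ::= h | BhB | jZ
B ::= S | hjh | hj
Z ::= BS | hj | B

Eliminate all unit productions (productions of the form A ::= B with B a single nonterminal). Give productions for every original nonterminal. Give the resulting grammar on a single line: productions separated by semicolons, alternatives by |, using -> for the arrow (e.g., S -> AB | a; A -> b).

Unit productions: B->S, Z->B.
Unit pairs (A ⇒* B via units): (B,S), (Z,B), (Z,S).
S: inherits non-unit rules of {S} → BhB | h | jZ.
B: inherits non-unit rules of {B, S} → BhB | h | hj | hjh | jZ.
Z: inherits non-unit rules of {B, S, Z} → BS | BhB | h | hj | hjh | jZ.

S -> h | jZ | BhB; B -> h | hj | jZ | BhB | hjh; Z -> h | BS | hj | jZ | BhB | hjh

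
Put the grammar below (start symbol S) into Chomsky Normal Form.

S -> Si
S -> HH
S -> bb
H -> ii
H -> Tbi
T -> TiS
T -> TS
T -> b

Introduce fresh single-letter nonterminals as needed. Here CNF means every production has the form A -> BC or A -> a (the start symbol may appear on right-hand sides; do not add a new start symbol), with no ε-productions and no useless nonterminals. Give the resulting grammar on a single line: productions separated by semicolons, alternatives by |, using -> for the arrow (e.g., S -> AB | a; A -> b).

S -> AA | HH | SB; A -> b; B -> i; C -> AB; D -> BS; H -> BB | TC; T -> b | TD | TS

No ε-productions.
No unit productions to eliminate.
TERM: introduce A -> b, B -> i and substitute in every rule of length ≥2.
BIN: H -> TAB becomes H -> TC, C -> AB; T -> TBS becomes T -> TD, D -> BS.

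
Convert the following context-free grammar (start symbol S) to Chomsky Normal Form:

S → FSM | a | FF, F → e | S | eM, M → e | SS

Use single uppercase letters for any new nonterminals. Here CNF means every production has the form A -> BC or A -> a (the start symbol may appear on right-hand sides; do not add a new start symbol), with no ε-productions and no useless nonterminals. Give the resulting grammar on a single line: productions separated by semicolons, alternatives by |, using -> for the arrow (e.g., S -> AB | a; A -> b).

S -> a | FC | FF; A -> e; B -> SM; C -> SM; F -> a | e | AM | FB | FF; M -> e | SS

No ε-productions.
After unit-elimination: S -> a | FF | FSM; F -> a | e | FF | eM | FSM; M -> e | SS.
TERM: introduce A -> e and substitute in every rule of length ≥2.
BIN: F -> FSM becomes F -> FB, B -> SM; S -> FSM becomes S -> FC, C -> SM.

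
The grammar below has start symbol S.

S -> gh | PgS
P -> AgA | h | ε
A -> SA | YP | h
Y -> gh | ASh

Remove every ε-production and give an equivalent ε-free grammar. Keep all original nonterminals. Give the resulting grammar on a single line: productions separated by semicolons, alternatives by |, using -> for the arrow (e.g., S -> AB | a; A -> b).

S -> gS | gh | PgS; A -> Y | h | SA | YP; P -> h | AgA; Y -> gh | ASh

Nullable set: {P}.
S -> PgS: P nullable, giving PgS | gS.
A -> YP: P nullable, giving Y | YP.
Drop P -> ε.
Unchanged (no nullable symbols): S -> gh; A -> SA; A -> h; P -> AgA; P -> h; Y -> ASh; Y -> gh.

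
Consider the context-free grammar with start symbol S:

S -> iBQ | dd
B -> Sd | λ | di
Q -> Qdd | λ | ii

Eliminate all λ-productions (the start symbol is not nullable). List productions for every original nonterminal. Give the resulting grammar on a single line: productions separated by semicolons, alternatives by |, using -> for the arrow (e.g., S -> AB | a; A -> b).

S -> i | dd | iB | iQ | iBQ; B -> Sd | di; Q -> dd | ii | Qdd

Nullable set: {B, Q}.
S -> iBQ: B, Q nullable, giving i | iB | iBQ | iQ.
Drop B -> λ.
Drop Q -> λ.
Q -> Qdd: Q nullable, giving Qdd | dd.
Unchanged (no nullable symbols): S -> dd; B -> Sd; B -> di; Q -> ii.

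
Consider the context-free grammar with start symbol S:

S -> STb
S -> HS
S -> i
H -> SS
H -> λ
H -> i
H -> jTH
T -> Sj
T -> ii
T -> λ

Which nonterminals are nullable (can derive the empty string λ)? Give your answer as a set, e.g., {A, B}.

{H, T}

Directly nullable (have an ε-rule): {H, T}.
Not nullable: S — each has a terminal in every rule's right-hand side or depends on a non-nullable symbol.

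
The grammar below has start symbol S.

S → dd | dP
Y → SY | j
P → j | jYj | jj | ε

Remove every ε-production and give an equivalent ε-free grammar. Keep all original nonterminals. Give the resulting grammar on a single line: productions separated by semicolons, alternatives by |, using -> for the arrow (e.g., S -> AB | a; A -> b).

Nullable set: {P}.
S -> dP: P nullable, giving d | dP.
Drop P -> ε.
Unchanged (no nullable symbols): S -> dd; P -> j; P -> jYj; P -> jj; Y -> SY; Y -> j.

S -> d | dP | dd; P -> j | jj | jYj; Y -> j | SY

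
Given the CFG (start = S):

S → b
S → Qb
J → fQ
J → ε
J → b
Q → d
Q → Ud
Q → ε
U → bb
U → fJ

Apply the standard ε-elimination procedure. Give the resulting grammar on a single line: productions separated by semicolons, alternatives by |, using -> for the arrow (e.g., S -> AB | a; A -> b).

S -> b | Qb; J -> b | f | fQ; Q -> d | Ud; U -> f | bb | fJ

Nullable set: {J, Q}.
S -> Qb: Q nullable, giving Qb | b.
Drop J -> ε.
J -> fQ: Q nullable, giving f | fQ.
Drop Q -> ε.
U -> fJ: J nullable, giving f | fJ.
Unchanged (no nullable symbols): S -> b; J -> b; Q -> Ud; Q -> d; U -> bb.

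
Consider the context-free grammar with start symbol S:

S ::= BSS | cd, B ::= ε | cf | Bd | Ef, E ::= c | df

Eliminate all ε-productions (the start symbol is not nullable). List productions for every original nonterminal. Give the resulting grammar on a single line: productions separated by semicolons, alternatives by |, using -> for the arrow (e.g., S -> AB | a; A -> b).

Nullable set: {B}.
S -> BSS: B nullable, giving BSS | SS.
Drop B -> ε.
B -> Bd: B nullable, giving Bd | d.
Unchanged (no nullable symbols): S -> cd; B -> Ef; B -> cf; E -> c; E -> df.

S -> SS | cd | BSS; B -> d | Bd | Ef | cf; E -> c | df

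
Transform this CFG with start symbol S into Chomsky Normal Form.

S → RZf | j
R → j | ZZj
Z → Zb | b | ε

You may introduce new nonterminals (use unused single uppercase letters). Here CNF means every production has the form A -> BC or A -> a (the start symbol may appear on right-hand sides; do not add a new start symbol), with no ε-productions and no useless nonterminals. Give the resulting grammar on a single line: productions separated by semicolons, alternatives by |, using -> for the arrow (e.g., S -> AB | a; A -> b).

Nullable: {Z}; after ε-elimination: S -> j | Rf | RZf; R -> j | Zj | ZZj; Z -> b | Zb.
No unit productions to eliminate.
TERM: introduce C -> b, B -> f, A -> j and substitute in every rule of length ≥2.
BIN: R -> ZZA becomes R -> ZD, D -> ZA; S -> RZB becomes S -> RE, E -> ZB.

S -> j | RB | RE; A -> j; B -> f; C -> b; D -> ZA; E -> ZB; R -> j | ZA | ZD; Z -> b | ZC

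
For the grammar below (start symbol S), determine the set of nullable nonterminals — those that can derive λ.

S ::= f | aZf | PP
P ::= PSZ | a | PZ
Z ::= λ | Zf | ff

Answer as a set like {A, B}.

Directly nullable (have an ε-rule): {Z}.
Not nullable: P, S — each has a terminal in every rule's right-hand side or depends on a non-nullable symbol.

{Z}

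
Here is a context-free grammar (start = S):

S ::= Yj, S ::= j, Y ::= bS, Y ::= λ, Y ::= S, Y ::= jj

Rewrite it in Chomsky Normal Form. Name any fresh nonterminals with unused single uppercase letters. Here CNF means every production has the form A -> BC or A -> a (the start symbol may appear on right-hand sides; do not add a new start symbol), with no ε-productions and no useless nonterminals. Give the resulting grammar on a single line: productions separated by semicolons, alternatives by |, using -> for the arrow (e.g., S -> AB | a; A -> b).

S -> j | YA; A -> j; B -> b; Y -> j | AA | BS | YA

Nullable: {Y}; after ε-elimination: S -> j | Yj; Y -> S | bS | jj.
After unit-elimination: S -> j | Yj; Y -> j | Yj | bS | jj.
TERM: introduce B -> b, A -> j and substitute in every rule of length ≥2.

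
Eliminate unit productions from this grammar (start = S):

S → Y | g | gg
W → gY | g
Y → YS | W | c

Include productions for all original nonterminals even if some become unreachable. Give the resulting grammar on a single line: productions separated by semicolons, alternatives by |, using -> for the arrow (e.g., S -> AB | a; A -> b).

S -> c | g | YS | gY | gg; W -> g | gY; Y -> c | g | YS | gY

Unit productions: S->Y, Y->W.
Unit pairs (A ⇒* B via units): (S,W), (S,Y), (Y,W).
S: inherits non-unit rules of {S, W, Y} → YS | c | g | gY | gg.
W: inherits non-unit rules of {W} → g | gY.
Y: inherits non-unit rules of {W, Y} → YS | c | g | gY.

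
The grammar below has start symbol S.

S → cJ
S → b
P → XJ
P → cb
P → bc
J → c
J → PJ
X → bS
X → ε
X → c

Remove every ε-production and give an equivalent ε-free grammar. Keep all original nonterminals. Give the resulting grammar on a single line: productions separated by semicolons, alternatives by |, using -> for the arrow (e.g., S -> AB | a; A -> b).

Nullable set: {X}.
P -> XJ: X nullable, giving J | XJ.
Drop X -> ε.
Unchanged (no nullable symbols): S -> b; S -> cJ; J -> PJ; J -> c; P -> bc; P -> cb; X -> bS; X -> c.

S -> b | cJ; J -> c | PJ; P -> J | XJ | bc | cb; X -> c | bS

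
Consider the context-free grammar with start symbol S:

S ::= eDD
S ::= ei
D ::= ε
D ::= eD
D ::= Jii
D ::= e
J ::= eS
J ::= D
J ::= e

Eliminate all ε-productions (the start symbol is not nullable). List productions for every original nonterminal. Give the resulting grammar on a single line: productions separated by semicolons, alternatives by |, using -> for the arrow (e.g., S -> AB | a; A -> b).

S -> e | eD | ei | eDD; D -> e | eD | ii | Jii; J -> D | e | eS

Nullable set: {D, J}.
S -> eDD: D, D nullable, giving e | eD | eDD.
Drop D -> ε.
D -> Jii: J nullable, giving Jii | ii.
D -> eD: D nullable, giving e | eD.
J -> D: D nullable, giving D.
Unchanged (no nullable symbols): S -> ei; D -> e; J -> e; J -> eS.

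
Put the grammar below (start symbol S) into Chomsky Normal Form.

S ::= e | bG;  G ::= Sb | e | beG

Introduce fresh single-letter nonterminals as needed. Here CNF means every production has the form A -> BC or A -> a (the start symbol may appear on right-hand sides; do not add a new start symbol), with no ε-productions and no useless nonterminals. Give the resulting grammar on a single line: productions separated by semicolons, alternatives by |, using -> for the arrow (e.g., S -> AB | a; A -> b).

No ε-productions.
No unit productions to eliminate.
TERM: introduce A -> b, B -> e and substitute in every rule of length ≥2.
BIN: G -> ABG becomes G -> AC, C -> BG.

S -> e | AG; A -> b; B -> e; C -> BG; G -> e | AC | SA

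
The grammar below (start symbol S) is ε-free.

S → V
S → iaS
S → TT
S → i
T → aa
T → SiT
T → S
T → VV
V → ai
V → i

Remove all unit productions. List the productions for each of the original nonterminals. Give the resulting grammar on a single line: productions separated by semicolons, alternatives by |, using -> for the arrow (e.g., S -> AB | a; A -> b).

Unit productions: S->V, T->S.
Unit pairs (A ⇒* B via units): (S,V), (T,S), (T,V).
S: inherits non-unit rules of {S, V} → TT | ai | i | iaS.
T: inherits non-unit rules of {S, T, V} → SiT | TT | VV | aa | ai | i | iaS.
V: inherits non-unit rules of {V} → ai | i.

S -> i | TT | ai | iaS; T -> i | TT | VV | aa | ai | SiT | iaS; V -> i | ai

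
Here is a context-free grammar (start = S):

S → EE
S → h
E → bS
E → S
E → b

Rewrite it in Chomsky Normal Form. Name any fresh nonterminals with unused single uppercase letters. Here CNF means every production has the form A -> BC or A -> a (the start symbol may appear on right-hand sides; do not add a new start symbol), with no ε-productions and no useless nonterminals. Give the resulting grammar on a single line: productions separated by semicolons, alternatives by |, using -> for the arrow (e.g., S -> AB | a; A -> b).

S -> h | EE; A -> b; E -> b | h | AS | EE

No ε-productions.
After unit-elimination: S -> h | EE; E -> b | h | EE | bS.
TERM: introduce A -> b and substitute in every rule of length ≥2.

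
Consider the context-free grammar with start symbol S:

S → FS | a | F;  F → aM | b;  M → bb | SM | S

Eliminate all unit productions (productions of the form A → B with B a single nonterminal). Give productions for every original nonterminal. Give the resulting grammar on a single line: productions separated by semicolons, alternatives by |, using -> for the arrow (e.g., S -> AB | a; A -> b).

Unit productions: M->S, S->F.
Unit pairs (A ⇒* B via units): (M,F), (M,S), (S,F).
S: inherits non-unit rules of {F, S} → FS | a | aM | b.
F: inherits non-unit rules of {F} → aM | b.
M: inherits non-unit rules of {F, M, S} → FS | SM | a | aM | b | bb.

S -> a | b | FS | aM; F -> b | aM; M -> a | b | FS | SM | aM | bb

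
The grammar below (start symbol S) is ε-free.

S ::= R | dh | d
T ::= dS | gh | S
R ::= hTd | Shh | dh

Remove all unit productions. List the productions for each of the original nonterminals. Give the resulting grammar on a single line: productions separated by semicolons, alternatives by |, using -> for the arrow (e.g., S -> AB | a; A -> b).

S -> d | dh | Shh | hTd; R -> dh | Shh | hTd; T -> d | dS | dh | gh | Shh | hTd

Unit productions: S->R, T->S.
Unit pairs (A ⇒* B via units): (S,R), (T,R), (T,S).
S: inherits non-unit rules of {R, S} → Shh | d | dh | hTd.
R: inherits non-unit rules of {R} → Shh | dh | hTd.
T: inherits non-unit rules of {R, S, T} → Shh | d | dS | dh | gh | hTd.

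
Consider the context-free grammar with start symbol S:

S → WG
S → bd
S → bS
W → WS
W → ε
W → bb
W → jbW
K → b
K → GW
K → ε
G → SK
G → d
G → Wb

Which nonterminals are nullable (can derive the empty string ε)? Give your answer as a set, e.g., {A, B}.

Directly nullable (have an ε-rule): {K, W}.
Not nullable: G, S — each has a terminal in every rule's right-hand side or depends on a non-nullable symbol.

{K, W}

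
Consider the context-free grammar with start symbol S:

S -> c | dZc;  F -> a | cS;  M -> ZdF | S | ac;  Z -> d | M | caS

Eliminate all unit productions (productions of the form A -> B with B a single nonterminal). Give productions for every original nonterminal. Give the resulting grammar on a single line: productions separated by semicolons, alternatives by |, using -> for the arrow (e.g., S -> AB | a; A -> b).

S -> c | dZc; F -> a | cS; M -> c | ac | ZdF | dZc; Z -> c | d | ac | ZdF | caS | dZc

Unit productions: M->S, Z->M.
Unit pairs (A ⇒* B via units): (M,S), (Z,M), (Z,S).
S: inherits non-unit rules of {S} → c | dZc.
F: inherits non-unit rules of {F} → a | cS.
M: inherits non-unit rules of {M, S} → ZdF | ac | c | dZc.
Z: inherits non-unit rules of {M, S, Z} → ZdF | ac | c | caS | d | dZc.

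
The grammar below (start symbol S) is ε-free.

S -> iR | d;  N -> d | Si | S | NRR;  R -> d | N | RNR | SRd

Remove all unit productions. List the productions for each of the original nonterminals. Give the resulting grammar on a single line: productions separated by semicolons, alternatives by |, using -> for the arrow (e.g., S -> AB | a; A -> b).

Unit productions: N->S, R->N.
Unit pairs (A ⇒* B via units): (N,S), (R,N), (R,S).
S: inherits non-unit rules of {S} → d | iR.
N: inherits non-unit rules of {N, S} → NRR | Si | d | iR.
R: inherits non-unit rules of {N, R, S} → NRR | RNR | SRd | Si | d | iR.

S -> d | iR; N -> d | Si | iR | NRR; R -> d | Si | iR | NRR | RNR | SRd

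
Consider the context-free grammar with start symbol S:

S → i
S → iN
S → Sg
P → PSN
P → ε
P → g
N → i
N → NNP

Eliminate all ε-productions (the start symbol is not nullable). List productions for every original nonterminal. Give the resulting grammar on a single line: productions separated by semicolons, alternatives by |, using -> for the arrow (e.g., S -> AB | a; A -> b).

S -> i | Sg | iN; N -> i | NN | NNP; P -> g | SN | PSN

Nullable set: {P}.
N -> NNP: P nullable, giving NN | NNP.
Drop P -> ε.
P -> PSN: P nullable, giving PSN | SN.
Unchanged (no nullable symbols): S -> Sg; S -> i; S -> iN; N -> i; P -> g.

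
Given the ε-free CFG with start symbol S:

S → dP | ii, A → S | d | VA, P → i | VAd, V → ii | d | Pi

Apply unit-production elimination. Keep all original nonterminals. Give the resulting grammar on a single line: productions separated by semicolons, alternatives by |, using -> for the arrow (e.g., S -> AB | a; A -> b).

S -> dP | ii; A -> d | VA | dP | ii; P -> i | VAd; V -> d | Pi | ii

Unit productions: A->S.
Unit pairs (A ⇒* B via units): (A,S).
S: inherits non-unit rules of {S} → dP | ii.
A: inherits non-unit rules of {A, S} → VA | d | dP | ii.
P: inherits non-unit rules of {P} → VAd | i.
V: inherits non-unit rules of {V} → Pi | d | ii.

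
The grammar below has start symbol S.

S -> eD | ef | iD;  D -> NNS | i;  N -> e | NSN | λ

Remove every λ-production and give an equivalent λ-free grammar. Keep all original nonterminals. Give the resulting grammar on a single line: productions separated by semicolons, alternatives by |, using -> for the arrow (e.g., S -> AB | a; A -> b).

Nullable set: {N}.
D -> NNS: N, N nullable, giving NNS | NS | S.
Drop N -> λ.
N -> NSN: N, N nullable, giving NS | NSN | S | SN.
Unchanged (no nullable symbols): S -> eD; S -> ef; S -> iD; D -> i; N -> e.

S -> eD | ef | iD; D -> S | i | NS | NNS; N -> S | e | NS | SN | NSN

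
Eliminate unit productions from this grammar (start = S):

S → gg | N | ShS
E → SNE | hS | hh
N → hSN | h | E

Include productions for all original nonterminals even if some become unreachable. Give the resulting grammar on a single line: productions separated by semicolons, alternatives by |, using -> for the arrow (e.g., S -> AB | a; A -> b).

S -> h | gg | hS | hh | SNE | ShS | hSN; E -> hS | hh | SNE; N -> h | hS | hh | SNE | hSN

Unit productions: N->E, S->N.
Unit pairs (A ⇒* B via units): (N,E), (S,E), (S,N).
S: inherits non-unit rules of {E, N, S} → SNE | ShS | gg | h | hS | hSN | hh.
E: inherits non-unit rules of {E} → SNE | hS | hh.
N: inherits non-unit rules of {E, N} → SNE | h | hS | hSN | hh.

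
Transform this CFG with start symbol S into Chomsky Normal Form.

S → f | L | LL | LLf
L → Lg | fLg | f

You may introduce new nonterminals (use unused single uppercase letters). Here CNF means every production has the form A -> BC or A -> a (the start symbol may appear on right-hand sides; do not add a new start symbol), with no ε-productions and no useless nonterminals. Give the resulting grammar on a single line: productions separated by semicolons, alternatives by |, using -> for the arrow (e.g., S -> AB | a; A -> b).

No ε-productions.
After unit-elimination: S -> f | LL | Lg | LLf | fLg; L -> f | Lg | fLg.
TERM: introduce B -> f, A -> g and substitute in every rule of length ≥2.
BIN: L -> BLA becomes L -> BC, C -> LA; S -> BLA becomes S -> BD, D -> LA; S -> LLB becomes S -> LE, E -> LB.

S -> f | BD | LA | LE | LL; A -> g; B -> f; C -> LA; D -> LA; E -> LB; L -> f | BC | LA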